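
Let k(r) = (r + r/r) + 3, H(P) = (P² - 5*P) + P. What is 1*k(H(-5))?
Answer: 49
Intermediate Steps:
H(P) = P² - 4*P
k(r) = 4 + r (k(r) = (r + 1) + 3 = (1 + r) + 3 = 4 + r)
1*k(H(-5)) = 1*(4 - 5*(-4 - 5)) = 1*(4 - 5*(-9)) = 1*(4 + 45) = 1*49 = 49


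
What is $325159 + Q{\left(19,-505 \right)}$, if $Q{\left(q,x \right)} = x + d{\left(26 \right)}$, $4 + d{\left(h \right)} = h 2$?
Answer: $324702$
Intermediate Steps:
$d{\left(h \right)} = -4 + 2 h$ ($d{\left(h \right)} = -4 + h 2 = -4 + 2 h$)
$Q{\left(q,x \right)} = 48 + x$ ($Q{\left(q,x \right)} = x + \left(-4 + 2 \cdot 26\right) = x + \left(-4 + 52\right) = x + 48 = 48 + x$)
$325159 + Q{\left(19,-505 \right)} = 325159 + \left(48 - 505\right) = 325159 - 457 = 324702$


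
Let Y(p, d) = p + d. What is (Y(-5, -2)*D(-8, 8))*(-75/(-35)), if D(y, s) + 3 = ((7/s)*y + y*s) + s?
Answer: 990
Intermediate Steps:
Y(p, d) = d + p
D(y, s) = -3 + s + s*y + 7*y/s (D(y, s) = -3 + (((7/s)*y + y*s) + s) = -3 + ((7*y/s + s*y) + s) = -3 + ((s*y + 7*y/s) + s) = -3 + (s + s*y + 7*y/s) = -3 + s + s*y + 7*y/s)
(Y(-5, -2)*D(-8, 8))*(-75/(-35)) = ((-2 - 5)*(-3 + 8 + 8*(-8) + 7*(-8)/8))*(-75/(-35)) = (-7*(-3 + 8 - 64 + 7*(-8)*(⅛)))*(-75*(-1/35)) = -7*(-3 + 8 - 64 - 7)*(15/7) = -7*(-66)*(15/7) = 462*(15/7) = 990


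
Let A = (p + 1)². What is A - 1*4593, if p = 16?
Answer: -4304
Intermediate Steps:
A = 289 (A = (16 + 1)² = 17² = 289)
A - 1*4593 = 289 - 1*4593 = 289 - 4593 = -4304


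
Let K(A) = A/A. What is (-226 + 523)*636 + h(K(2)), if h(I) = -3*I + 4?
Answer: 188893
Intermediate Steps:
K(A) = 1
h(I) = 4 - 3*I
(-226 + 523)*636 + h(K(2)) = (-226 + 523)*636 + (4 - 3*1) = 297*636 + (4 - 3) = 188892 + 1 = 188893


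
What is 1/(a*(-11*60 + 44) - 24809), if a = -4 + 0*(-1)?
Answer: -1/22345 ≈ -4.4753e-5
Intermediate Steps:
a = -4 (a = -4 + 0 = -4)
1/(a*(-11*60 + 44) - 24809) = 1/(-4*(-11*60 + 44) - 24809) = 1/(-4*(-660 + 44) - 24809) = 1/(-4*(-616) - 24809) = 1/(2464 - 24809) = 1/(-22345) = -1/22345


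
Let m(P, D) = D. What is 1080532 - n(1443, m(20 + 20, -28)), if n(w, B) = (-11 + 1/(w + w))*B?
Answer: 1558763246/1443 ≈ 1.0802e+6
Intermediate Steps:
n(w, B) = B*(-11 + 1/(2*w)) (n(w, B) = (-11 + 1/(2*w))*B = B*(-11 + 1/(2*w)))
1080532 - n(1443, m(20 + 20, -28)) = 1080532 - (-11*(-28) + (½)*(-28)/1443) = 1080532 - (308 + (½)*(-28)*(1/1443)) = 1080532 - (308 - 14/1443) = 1080532 - 1*444430/1443 = 1080532 - 444430/1443 = 1558763246/1443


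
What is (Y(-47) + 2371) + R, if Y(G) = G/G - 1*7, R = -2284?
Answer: 81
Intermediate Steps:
Y(G) = -6 (Y(G) = 1 - 7 = -6)
(Y(-47) + 2371) + R = (-6 + 2371) - 2284 = 2365 - 2284 = 81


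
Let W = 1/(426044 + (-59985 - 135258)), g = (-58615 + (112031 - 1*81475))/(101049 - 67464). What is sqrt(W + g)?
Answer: I*sqrt(5577610106100644810)/2583817195 ≈ 0.91403*I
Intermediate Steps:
g = -9353/11195 (g = (-58615 + (112031 - 81475))/33585 = (-58615 + 30556)*(1/33585) = -28059*1/33585 = -9353/11195 ≈ -0.83546)
W = 1/230801 (W = 1/(426044 - 195243) = 1/230801 ≈ 4.3327e-6)
sqrt(W + g) = sqrt(1/230801 - 9353/11195) = sqrt(-2158670558/2583817195) = I*sqrt(5577610106100644810)/2583817195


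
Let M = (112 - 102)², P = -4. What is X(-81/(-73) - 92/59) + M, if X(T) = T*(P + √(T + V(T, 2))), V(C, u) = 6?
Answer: 438448/4307 - 1937*√102958835/18550249 ≈ 100.74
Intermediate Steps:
M = 100 (M = 10² = 100)
X(T) = T*(-4 + √(6 + T)) (X(T) = T*(-4 + √(T + 6)) = T*(-4 + √(6 + T)))
X(-81/(-73) - 92/59) + M = (-81/(-73) - 92/59)*(-4 + √(6 + (-81/(-73) - 92/59))) + 100 = (-81*(-1/73) - 92*1/59)*(-4 + √(6 + (-81*(-1/73) - 92*1/59))) + 100 = (81/73 - 92/59)*(-4 + √(6 + (81/73 - 92/59))) + 100 = -1937*(-4 + √(6 - 1937/4307))/4307 + 100 = -1937*(-4 + √(23905/4307))/4307 + 100 = -1937*(-4 + √102958835/4307)/4307 + 100 = (7748/4307 - 1937*√102958835/18550249) + 100 = 438448/4307 - 1937*√102958835/18550249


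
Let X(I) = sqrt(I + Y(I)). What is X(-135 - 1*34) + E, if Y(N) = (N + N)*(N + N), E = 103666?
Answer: 103666 + 195*sqrt(3) ≈ 1.0400e+5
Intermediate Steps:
Y(N) = 4*N**2 (Y(N) = (2*N)*(2*N) = 4*N**2)
X(I) = sqrt(I + 4*I**2)
X(-135 - 1*34) + E = sqrt((-135 - 1*34)*(1 + 4*(-135 - 1*34))) + 103666 = sqrt((-135 - 34)*(1 + 4*(-135 - 34))) + 103666 = sqrt(-169*(1 + 4*(-169))) + 103666 = sqrt(-169*(1 - 676)) + 103666 = sqrt(-169*(-675)) + 103666 = sqrt(114075) + 103666 = 195*sqrt(3) + 103666 = 103666 + 195*sqrt(3)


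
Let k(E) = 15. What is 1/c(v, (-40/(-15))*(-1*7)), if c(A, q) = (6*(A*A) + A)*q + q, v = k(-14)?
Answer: -3/76496 ≈ -3.9218e-5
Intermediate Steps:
v = 15
c(A, q) = q + q*(A + 6*A**2) (c(A, q) = (6*A**2 + A)*q + q = (A + 6*A**2)*q + q = q*(A + 6*A**2) + q = q + q*(A + 6*A**2))
1/c(v, (-40/(-15))*(-1*7)) = 1/(((-40/(-15))*(-1*7))*(1 + 15 + 6*15**2)) = 1/((-40*(-1/15)*(-7))*(1 + 15 + 6*225)) = 1/(((8/3)*(-7))*(1 + 15 + 1350)) = 1/(-56/3*1366) = 1/(-76496/3) = -3/76496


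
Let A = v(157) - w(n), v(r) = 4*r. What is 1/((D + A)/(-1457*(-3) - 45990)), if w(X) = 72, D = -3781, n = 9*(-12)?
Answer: 13873/1075 ≈ 12.905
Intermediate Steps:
n = -108
A = 556 (A = 4*157 - 1*72 = 628 - 72 = 556)
1/((D + A)/(-1457*(-3) - 45990)) = 1/((-3781 + 556)/(-1457*(-3) - 45990)) = 1/(-3225/(4371 - 45990)) = 1/(-3225/(-41619)) = 1/(-3225*(-1/41619)) = 1/(1075/13873) = 13873/1075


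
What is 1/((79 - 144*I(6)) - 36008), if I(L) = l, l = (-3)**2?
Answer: -1/37225 ≈ -2.6864e-5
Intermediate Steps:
l = 9
I(L) = 9
1/((79 - 144*I(6)) - 36008) = 1/((79 - 144*9) - 36008) = 1/((79 - 1296) - 36008) = 1/(-1217 - 36008) = 1/(-37225) = -1/37225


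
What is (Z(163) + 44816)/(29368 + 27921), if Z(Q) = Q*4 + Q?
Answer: 45631/57289 ≈ 0.79650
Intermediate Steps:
Z(Q) = 5*Q (Z(Q) = 4*Q + Q = 5*Q)
(Z(163) + 44816)/(29368 + 27921) = (5*163 + 44816)/(29368 + 27921) = (815 + 44816)/57289 = 45631*(1/57289) = 45631/57289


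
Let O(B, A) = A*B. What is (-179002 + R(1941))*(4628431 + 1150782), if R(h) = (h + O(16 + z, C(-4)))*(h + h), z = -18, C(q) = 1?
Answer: 42466789849748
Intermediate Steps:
R(h) = 2*h*(-2 + h) (R(h) = (h + 1*(16 - 18))*(h + h) = (h + 1*(-2))*(2*h) = (h - 2)*(2*h) = (-2 + h)*(2*h) = 2*h*(-2 + h))
(-179002 + R(1941))*(4628431 + 1150782) = (-179002 + 2*1941*(-2 + 1941))*(4628431 + 1150782) = (-179002 + 2*1941*1939)*5779213 = (-179002 + 7527198)*5779213 = 7348196*5779213 = 42466789849748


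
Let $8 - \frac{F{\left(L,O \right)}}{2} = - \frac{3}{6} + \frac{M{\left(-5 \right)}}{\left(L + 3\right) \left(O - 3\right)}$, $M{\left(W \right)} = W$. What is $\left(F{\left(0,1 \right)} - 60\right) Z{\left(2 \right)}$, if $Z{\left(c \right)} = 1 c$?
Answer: $- \frac{268}{3} \approx -89.333$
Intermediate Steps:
$Z{\left(c \right)} = c$
$F{\left(L,O \right)} = 17 + \frac{10}{\left(-3 + O\right) \left(3 + L\right)}$ ($F{\left(L,O \right)} = 16 - 2 \left(- \frac{3}{6} - \frac{5}{\left(L + 3\right) \left(O - 3\right)}\right) = 16 - 2 \left(\left(-3\right) \frac{1}{6} - \frac{5}{\left(3 + L\right) \left(-3 + O\right)}\right) = 16 - 2 \left(- \frac{1}{2} - \frac{5}{\left(-3 + O\right) \left(3 + L\right)}\right) = 16 + \left(1 + \frac{10}{\left(-3 + O\right) \left(3 + L\right)}\right) = 17 + \frac{10}{\left(-3 + O\right) \left(3 + L\right)}$)
$\left(F{\left(0,1 \right)} - 60\right) Z{\left(2 \right)} = \left(\frac{-143 - 0 + 51 \cdot 1 + 17 \cdot 0 \cdot 1}{-9 - 0 + 3 \cdot 1 + 0 \cdot 1} - 60\right) 2 = \left(\frac{-143 + 0 + 51 + 0}{-9 + 0 + 3 + 0} - 60\right) 2 = \left(\frac{1}{-6} \left(-92\right) - 60\right) 2 = \left(\left(- \frac{1}{6}\right) \left(-92\right) - 60\right) 2 = \left(\frac{46}{3} - 60\right) 2 = \left(- \frac{134}{3}\right) 2 = - \frac{268}{3}$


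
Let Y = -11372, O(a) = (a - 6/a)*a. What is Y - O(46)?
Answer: -13482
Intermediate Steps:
O(a) = a*(a - 6/a)
Y - O(46) = -11372 - (-6 + 46²) = -11372 - (-6 + 2116) = -11372 - 1*2110 = -11372 - 2110 = -13482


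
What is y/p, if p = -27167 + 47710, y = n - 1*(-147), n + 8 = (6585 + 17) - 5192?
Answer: 1549/20543 ≈ 0.075403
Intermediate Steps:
n = 1402 (n = -8 + ((6585 + 17) - 5192) = -8 + (6602 - 5192) = -8 + 1410 = 1402)
y = 1549 (y = 1402 - 1*(-147) = 1402 + 147 = 1549)
p = 20543
y/p = 1549/20543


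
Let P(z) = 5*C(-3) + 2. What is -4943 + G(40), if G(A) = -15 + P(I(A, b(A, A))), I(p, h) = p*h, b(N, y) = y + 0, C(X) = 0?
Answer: -4956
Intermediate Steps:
b(N, y) = y
I(p, h) = h*p
P(z) = 2 (P(z) = 5*0 + 2 = 0 + 2 = 2)
G(A) = -13 (G(A) = -15 + 2 = -13)
-4943 + G(40) = -4943 - 13 = -4956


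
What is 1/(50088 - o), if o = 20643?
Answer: 1/29445 ≈ 3.3962e-5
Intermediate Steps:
1/(50088 - o) = 1/(50088 - 1*20643) = 1/(50088 - 20643) = 1/29445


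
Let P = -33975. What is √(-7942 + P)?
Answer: I*√41917 ≈ 204.74*I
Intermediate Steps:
√(-7942 + P) = √(-7942 - 33975) = √(-41917) = I*√41917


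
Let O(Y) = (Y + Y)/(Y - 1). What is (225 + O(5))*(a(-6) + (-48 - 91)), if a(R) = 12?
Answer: -57785/2 ≈ -28893.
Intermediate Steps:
O(Y) = 2*Y/(-1 + Y) (O(Y) = (2*Y)/(-1 + Y) = 2*Y/(-1 + Y))
(225 + O(5))*(a(-6) + (-48 - 91)) = (225 + 2*5/(-1 + 5))*(12 + (-48 - 91)) = (225 + 2*5/4)*(12 - 139) = (225 + 2*5*(¼))*(-127) = (225 + 5/2)*(-127) = (455/2)*(-127) = -57785/2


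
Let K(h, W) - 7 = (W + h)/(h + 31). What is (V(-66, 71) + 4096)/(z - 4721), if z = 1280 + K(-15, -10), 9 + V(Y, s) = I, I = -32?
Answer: -64880/54969 ≈ -1.1803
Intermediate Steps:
V(Y, s) = -41 (V(Y, s) = -9 - 32 = -41)
K(h, W) = 7 + (W + h)/(31 + h) (K(h, W) = 7 + (W + h)/(h + 31) = 7 + (W + h)/(31 + h))
z = 20567/16 (z = 1280 + (217 - 10 + 8*(-15))/(31 - 15) = 1280 + (217 - 10 - 120)/16 = 1280 + (1/16)*87 = 1280 + 87/16 = 20567/16 ≈ 1285.4)
(V(-66, 71) + 4096)/(z - 4721) = (-41 + 4096)/(20567/16 - 4721) = 4055/(-54969/16) = 4055*(-16/54969) = -64880/54969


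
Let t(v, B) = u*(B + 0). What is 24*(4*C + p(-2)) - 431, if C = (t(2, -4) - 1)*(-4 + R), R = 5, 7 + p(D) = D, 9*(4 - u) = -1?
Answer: -6965/3 ≈ -2321.7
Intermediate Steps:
u = 37/9 (u = 4 - ⅑*(-1) = 4 + ⅑ = 37/9 ≈ 4.1111)
p(D) = -7 + D
t(v, B) = 37*B/9 (t(v, B) = 37*(B + 0)/9 = 37*B/9)
C = -157/9 (C = ((37/9)*(-4) - 1)*(-4 + 5) = (-148/9 - 1)*1 = -157/9*1 = -157/9 ≈ -17.444)
24*(4*C + p(-2)) - 431 = 24*(4*(-157/9) + (-7 - 2)) - 431 = 24*(-628/9 - 9) - 431 = 24*(-709/9) - 431 = -5672/3 - 431 = -6965/3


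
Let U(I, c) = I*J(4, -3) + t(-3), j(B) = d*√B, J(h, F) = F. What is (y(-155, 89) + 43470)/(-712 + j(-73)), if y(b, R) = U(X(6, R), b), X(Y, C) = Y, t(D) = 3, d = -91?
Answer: -30939960/1111457 + 3954405*I*√73/1111457 ≈ -27.837 + 30.398*I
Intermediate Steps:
j(B) = -91*√B
U(I, c) = 3 - 3*I (U(I, c) = I*(-3) + 3 = -3*I + 3 = 3 - 3*I)
y(b, R) = -15 (y(b, R) = 3 - 3*6 = 3 - 18 = -15)
(y(-155, 89) + 43470)/(-712 + j(-73)) = (-15 + 43470)/(-712 - 91*I*√73) = 43455/(-712 - 91*I*√73)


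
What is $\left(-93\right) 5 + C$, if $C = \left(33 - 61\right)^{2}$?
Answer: $319$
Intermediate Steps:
$C = 784$ ($C = \left(-28\right)^{2} = 784$)
$\left(-93\right) 5 + C = \left(-93\right) 5 + 784 = -465 + 784 = 319$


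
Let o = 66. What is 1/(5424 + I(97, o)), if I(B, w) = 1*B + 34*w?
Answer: 1/7765 ≈ 0.00012878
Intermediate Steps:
I(B, w) = B + 34*w
1/(5424 + I(97, o)) = 1/(5424 + (97 + 34*66)) = 1/(5424 + (97 + 2244)) = 1/(5424 + 2341) = 1/7765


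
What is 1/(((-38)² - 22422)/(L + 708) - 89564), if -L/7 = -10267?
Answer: -72577/6500307406 ≈ -1.1165e-5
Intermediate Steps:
L = 71869 (L = -7*(-10267) = 71869)
1/(((-38)² - 22422)/(L + 708) - 89564) = 1/(((-38)² - 22422)/(71869 + 708) - 89564) = 1/((1444 - 22422)/72577 - 89564) = 1/(-20978*1/72577 - 89564) = 1/(-20978/72577 - 89564) = 1/(-6500307406/72577) = -72577/6500307406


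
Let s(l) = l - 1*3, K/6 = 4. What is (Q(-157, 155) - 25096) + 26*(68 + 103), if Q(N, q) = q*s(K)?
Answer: -17395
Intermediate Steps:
K = 24 (K = 6*4 = 24)
s(l) = -3 + l (s(l) = l - 3 = -3 + l)
Q(N, q) = 21*q (Q(N, q) = q*(-3 + 24) = q*21 = 21*q)
(Q(-157, 155) - 25096) + 26*(68 + 103) = (21*155 - 25096) + 26*(68 + 103) = (3255 - 25096) + 26*171 = -21841 + 4446 = -17395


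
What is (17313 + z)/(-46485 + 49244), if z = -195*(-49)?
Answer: 26868/2759 ≈ 9.7383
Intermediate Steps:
z = 9555
(17313 + z)/(-46485 + 49244) = (17313 + 9555)/(-46485 + 49244) = 26868/2759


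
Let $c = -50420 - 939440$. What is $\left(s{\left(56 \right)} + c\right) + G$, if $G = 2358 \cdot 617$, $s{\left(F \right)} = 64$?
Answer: $465090$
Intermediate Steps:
$c = -989860$ ($c = -50420 - 939440 = -989860$)
$G = 1454886$
$\left(s{\left(56 \right)} + c\right) + G = \left(64 - 989860\right) + 1454886 = -989796 + 1454886 = 465090$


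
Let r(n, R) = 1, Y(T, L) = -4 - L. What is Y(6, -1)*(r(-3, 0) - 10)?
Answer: 27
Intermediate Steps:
Y(6, -1)*(r(-3, 0) - 10) = (-4 - 1*(-1))*(1 - 10) = (-4 + 1)*(-9) = -3*(-9) = 27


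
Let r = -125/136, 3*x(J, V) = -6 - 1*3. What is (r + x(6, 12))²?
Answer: 284089/18496 ≈ 15.359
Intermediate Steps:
x(J, V) = -3 (x(J, V) = (-6 - 1*3)/3 = (-6 - 3)/3 = (⅓)*(-9) = -3)
r = -125/136 (r = -125*1/136 = -125/136 ≈ -0.91912)
(r + x(6, 12))² = (-125/136 - 3)² = (-533/136)² = 284089/18496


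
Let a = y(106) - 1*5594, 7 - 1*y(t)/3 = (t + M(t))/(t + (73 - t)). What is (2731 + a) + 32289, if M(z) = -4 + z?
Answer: 2149007/73 ≈ 29438.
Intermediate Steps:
y(t) = 1545/73 - 6*t/73 (y(t) = 21 - 3*(t + (-4 + t))/(t + (73 - t)) = 21 - 3*(-4 + 2*t)/73 = 21 - 3*(-4/73 + 2*t/73) = 21 + (12/73 - 6*t/73) = 1545/73 - 6*t/73)
a = -407453/73 (a = (1545/73 - 6/73*106) - 1*5594 = (1545/73 - 636/73) - 5594 = 909/73 - 5594 = -407453/73 ≈ -5581.5)
(2731 + a) + 32289 = (2731 - 407453/73) + 32289 = -208090/73 + 32289 = 2149007/73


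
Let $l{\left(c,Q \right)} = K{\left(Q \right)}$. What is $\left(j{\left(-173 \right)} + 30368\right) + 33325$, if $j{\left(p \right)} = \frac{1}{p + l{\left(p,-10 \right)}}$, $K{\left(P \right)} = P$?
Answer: $\frac{11655818}{183} \approx 63693.0$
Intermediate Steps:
$l{\left(c,Q \right)} = Q$
$j{\left(p \right)} = \frac{1}{-10 + p}$ ($j{\left(p \right)} = \frac{1}{p - 10} = \frac{1}{-10 + p}$)
$\left(j{\left(-173 \right)} + 30368\right) + 33325 = \left(\frac{1}{-10 - 173} + 30368\right) + 33325 = \left(\frac{1}{-183} + 30368\right) + 33325 = \left(- \frac{1}{183} + 30368\right) + 33325 = \frac{5557343}{183} + 33325 = \frac{11655818}{183}$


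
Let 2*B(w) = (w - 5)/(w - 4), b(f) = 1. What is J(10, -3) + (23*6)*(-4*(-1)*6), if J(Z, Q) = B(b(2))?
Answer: 9938/3 ≈ 3312.7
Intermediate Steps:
B(w) = (-5 + w)/(2*(-4 + w)) (B(w) = ((w - 5)/(w - 4))/2 = ((-5 + w)/(-4 + w))/2 = (-5 + w)/(2*(-4 + w)))
J(Z, Q) = ⅔ (J(Z, Q) = (-5 + 1)/(2*(-4 + 1)) = (½)*(-4)/(-3) = (½)*(-⅓)*(-4) = ⅔)
J(10, -3) + (23*6)*(-4*(-1)*6) = ⅔ + (23*6)*(-4*(-1)*6) = ⅔ + 138*(4*6) = ⅔ + 138*24 = ⅔ + 3312 = 9938/3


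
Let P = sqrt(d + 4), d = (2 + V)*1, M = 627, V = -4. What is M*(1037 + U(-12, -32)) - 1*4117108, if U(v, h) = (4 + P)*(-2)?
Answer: -3471925 - 1254*sqrt(2) ≈ -3.4737e+6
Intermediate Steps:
d = -2 (d = (2 - 4)*1 = -2*1 = -2)
P = sqrt(2) (P = sqrt(-2 + 4) = sqrt(2) ≈ 1.4142)
U(v, h) = -8 - 2*sqrt(2) (U(v, h) = (4 + sqrt(2))*(-2) = -8 - 2*sqrt(2))
M*(1037 + U(-12, -32)) - 1*4117108 = 627*(1037 + (-8 - 2*sqrt(2))) - 1*4117108 = 627*(1029 - 2*sqrt(2)) - 4117108 = (645183 - 1254*sqrt(2)) - 4117108 = -3471925 - 1254*sqrt(2)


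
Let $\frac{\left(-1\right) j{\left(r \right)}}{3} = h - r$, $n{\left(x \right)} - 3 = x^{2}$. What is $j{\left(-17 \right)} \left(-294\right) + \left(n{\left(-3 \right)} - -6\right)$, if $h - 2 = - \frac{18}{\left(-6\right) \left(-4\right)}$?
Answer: $\frac{32229}{2} \approx 16115.0$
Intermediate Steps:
$n{\left(x \right)} = 3 + x^{2}$
$h = \frac{5}{4}$ ($h = 2 - \frac{18}{\left(-6\right) \left(-4\right)} = 2 - \frac{18}{24} = 2 - \frac{3}{4} = \frac{5}{4} \approx 1.25$)
$j{\left(r \right)} = - \frac{15}{4} + 3 r$ ($j{\left(r \right)} = - 3 \left(\frac{5}{4} - r\right) = - \frac{15}{4} + 3 r$)
$j{\left(-17 \right)} \left(-294\right) + \left(n{\left(-3 \right)} - -6\right) = \left(- \frac{15}{4} + 3 \left(-17\right)\right) \left(-294\right) + \left(\left(3 + \left(-3\right)^{2}\right) - -6\right) = \left(- \frac{15}{4} - 51\right) \left(-294\right) + \left(\left(3 + 9\right) + 6\right) = \left(- \frac{219}{4}\right) \left(-294\right) + \left(12 + 6\right) = \frac{32193}{2} + 18 = \frac{32229}{2}$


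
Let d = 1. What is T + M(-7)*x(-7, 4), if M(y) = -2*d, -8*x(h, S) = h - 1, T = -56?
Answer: -58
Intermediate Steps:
x(h, S) = ⅛ - h/8 (x(h, S) = -(h - 1)/8 = -(-1 + h)/8 = ⅛ - h/8)
M(y) = -2 (M(y) = -2*1 = -2)
T + M(-7)*x(-7, 4) = -56 - 2*(⅛ - ⅛*(-7)) = -56 - 2*(⅛ + 7/8) = -56 - 2*1 = -56 - 2 = -58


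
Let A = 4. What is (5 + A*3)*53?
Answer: 901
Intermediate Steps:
(5 + A*3)*53 = (5 + 4*3)*53 = (5 + 12)*53 = 17*53 = 901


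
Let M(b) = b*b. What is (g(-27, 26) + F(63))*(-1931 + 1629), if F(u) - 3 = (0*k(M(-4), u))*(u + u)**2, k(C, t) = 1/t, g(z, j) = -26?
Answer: 6946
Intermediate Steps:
M(b) = b**2
F(u) = 3 (F(u) = 3 + (0/u)*(u + u)**2 = 3 + 0*(2*u)**2 = 3 + 0*(4*u**2) = 3 + 0 = 3)
(g(-27, 26) + F(63))*(-1931 + 1629) = (-26 + 3)*(-1931 + 1629) = -23*(-302) = 6946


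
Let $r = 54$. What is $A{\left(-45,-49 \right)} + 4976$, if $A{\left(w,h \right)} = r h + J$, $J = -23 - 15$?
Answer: $2292$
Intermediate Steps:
$J = -38$ ($J = -23 - 15 = -38$)
$A{\left(w,h \right)} = -38 + 54 h$ ($A{\left(w,h \right)} = 54 h - 38 = -38 + 54 h$)
$A{\left(-45,-49 \right)} + 4976 = \left(-38 + 54 \left(-49\right)\right) + 4976 = \left(-38 - 2646\right) + 4976 = -2684 + 4976 = 2292$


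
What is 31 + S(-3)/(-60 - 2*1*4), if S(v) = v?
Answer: 2111/68 ≈ 31.044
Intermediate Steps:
31 + S(-3)/(-60 - 2*1*4) = 31 - 3/(-60 - 2*1*4) = 31 - 3/(-60 - 2*4) = 31 - 3/(-60 - 8) = 31 - 3/(-68) = 31 - 3*(-1/68) = 31 + 3/68 = 2111/68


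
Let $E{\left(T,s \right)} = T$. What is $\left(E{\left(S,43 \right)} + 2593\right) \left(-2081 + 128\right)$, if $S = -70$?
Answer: $-4927419$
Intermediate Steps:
$\left(E{\left(S,43 \right)} + 2593\right) \left(-2081 + 128\right) = \left(-70 + 2593\right) \left(-2081 + 128\right) = 2523 \left(-1953\right) = -4927419$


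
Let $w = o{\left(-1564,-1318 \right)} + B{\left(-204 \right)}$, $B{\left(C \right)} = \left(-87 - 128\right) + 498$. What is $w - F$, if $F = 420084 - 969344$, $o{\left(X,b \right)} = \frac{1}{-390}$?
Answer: $\frac{214321769}{390} \approx 5.4954 \cdot 10^{5}$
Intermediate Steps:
$o{\left(X,b \right)} = - \frac{1}{390}$
$B{\left(C \right)} = 283$ ($B{\left(C \right)} = -215 + 498 = 283$)
$F = -549260$ ($F = 420084 - 969344 = -549260$)
$w = \frac{110369}{390}$ ($w = - \frac{1}{390} + 283 = \frac{110369}{390} \approx 283.0$)
$w - F = \frac{110369}{390} - -549260 = \frac{110369}{390} + 549260 = \frac{214321769}{390}$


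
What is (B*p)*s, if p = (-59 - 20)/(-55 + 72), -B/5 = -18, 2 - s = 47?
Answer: 319950/17 ≈ 18821.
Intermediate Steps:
s = -45 (s = 2 - 1*47 = 2 - 47 = -45)
B = 90 (B = -5*(-18) = 90)
p = -79/17 ≈ -4.6471
(B*p)*s = (90*(-79/17))*(-45) = -7110/17*(-45) = 319950/17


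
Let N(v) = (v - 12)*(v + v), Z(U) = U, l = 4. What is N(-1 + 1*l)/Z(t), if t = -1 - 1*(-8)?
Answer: -54/7 ≈ -7.7143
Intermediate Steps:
t = 7 (t = -1 + 8 = 7)
N(v) = 2*v*(-12 + v) (N(v) = (-12 + v)*(2*v) = 2*v*(-12 + v))
N(-1 + 1*l)/Z(t) = (2*(-1 + 1*4)*(-12 + (-1 + 1*4)))/7 = (2*(-1 + 4)*(-12 + (-1 + 4)))/7 = (2*3*(-12 + 3))/7 = (2*3*(-9))/7 = (1/7)*(-54) = -54/7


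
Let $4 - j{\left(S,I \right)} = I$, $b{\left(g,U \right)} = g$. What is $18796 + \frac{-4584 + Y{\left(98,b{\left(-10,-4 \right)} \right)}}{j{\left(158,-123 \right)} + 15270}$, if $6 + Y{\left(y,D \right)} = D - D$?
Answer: $\frac{289397422}{15397} \approx 18796.0$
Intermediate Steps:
$j{\left(S,I \right)} = 4 - I$
$Y{\left(y,D \right)} = -6$ ($Y{\left(y,D \right)} = -6 + \left(D - D\right) = -6 + 0 = -6$)
$18796 + \frac{-4584 + Y{\left(98,b{\left(-10,-4 \right)} \right)}}{j{\left(158,-123 \right)} + 15270} = 18796 + \frac{-4584 - 6}{\left(4 - -123\right) + 15270} = 18796 - \frac{4590}{\left(4 + 123\right) + 15270} = 18796 - \frac{4590}{127 + 15270} = 18796 - \frac{4590}{15397} = \frac{289397422}{15397}$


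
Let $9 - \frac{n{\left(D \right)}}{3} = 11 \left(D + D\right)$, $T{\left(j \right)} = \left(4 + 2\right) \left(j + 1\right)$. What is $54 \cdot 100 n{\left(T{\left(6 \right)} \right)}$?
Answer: $-14823000$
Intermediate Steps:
$T{\left(j \right)} = 6 + 6 j$ ($T{\left(j \right)} = 6 \left(1 + j\right) = 6 + 6 j$)
$n{\left(D \right)} = 27 - 66 D$ ($n{\left(D \right)} = 27 - 3 \cdot 11 \left(D + D\right) = 27 - 3 \cdot 11 \cdot 2 D = 27 - 3 \cdot 22 D = 27 - 66 D$)
$54 \cdot 100 n{\left(T{\left(6 \right)} \right)} = 54 \cdot 100 \left(27 - 66 \left(6 + 6 \cdot 6\right)\right) = 5400 \left(27 - 66 \left(6 + 36\right)\right) = 5400 \left(27 - 2772\right) = 5400 \left(-2745\right) = -14823000$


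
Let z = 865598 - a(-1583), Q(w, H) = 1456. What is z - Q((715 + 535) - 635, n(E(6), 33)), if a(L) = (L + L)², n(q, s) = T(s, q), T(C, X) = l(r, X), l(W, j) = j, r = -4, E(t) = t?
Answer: -9159414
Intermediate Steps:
T(C, X) = X
n(q, s) = q
a(L) = 4*L² (a(L) = (2*L)² = 4*L²)
z = -9157958 (z = 865598 - 4*(-1583)² = 865598 - 4*2505889 = 865598 - 1*10023556 = 865598 - 10023556 = -9157958)
z - Q((715 + 535) - 635, n(E(6), 33)) = -9157958 - 1*1456 = -9157958 - 1456 = -9159414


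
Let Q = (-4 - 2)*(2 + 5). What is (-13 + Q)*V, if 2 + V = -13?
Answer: 825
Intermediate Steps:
V = -15 (V = -2 - 13 = -15)
Q = -42 (Q = -6*7 = -42)
(-13 + Q)*V = (-13 - 42)*(-15) = -55*(-15) = 825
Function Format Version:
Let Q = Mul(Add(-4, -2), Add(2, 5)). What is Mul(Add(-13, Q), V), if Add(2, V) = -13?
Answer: 825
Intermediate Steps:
V = -15 (V = Add(-2, -13) = -15)
Q = -42 (Q = Mul(-6, 7) = -42)
Mul(Add(-13, Q), V) = Mul(Add(-13, -42), -15) = Mul(-55, -15) = 825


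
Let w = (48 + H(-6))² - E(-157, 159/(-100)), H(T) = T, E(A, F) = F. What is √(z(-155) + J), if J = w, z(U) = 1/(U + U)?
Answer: √169672889/310 ≈ 42.019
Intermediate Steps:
z(U) = 1/(2*U)
w = 176559/100 (w = (48 - 6)² - 159/(-100) = 42² - 159*(-1)/100 = 1764 - 1*(-159/100) = 1764 + 159/100 = 176559/100 ≈ 1765.6)
J = 176559/100 ≈ 1765.6
√(z(-155) + J) = √((½)/(-155) + 176559/100) = √((½)*(-1/155) + 176559/100) = √(-1/310 + 176559/100) = √(5473319/3100) = √169672889/310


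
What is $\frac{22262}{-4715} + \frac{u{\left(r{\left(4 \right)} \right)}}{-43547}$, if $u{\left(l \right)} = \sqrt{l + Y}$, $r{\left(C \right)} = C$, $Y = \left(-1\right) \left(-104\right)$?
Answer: $- \frac{22262}{4715} - \frac{6 \sqrt{3}}{43547} \approx -4.7218$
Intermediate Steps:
$Y = 104$
$u{\left(l \right)} = \sqrt{104 + l}$ ($u{\left(l \right)} = \sqrt{l + 104} = \sqrt{104 + l}$)
$\frac{22262}{-4715} + \frac{u{\left(r{\left(4 \right)} \right)}}{-43547} = \frac{22262}{-4715} + \frac{\sqrt{104 + 4}}{-43547} = 22262 \left(- \frac{1}{4715}\right) + \sqrt{108} \left(- \frac{1}{43547}\right) = - \frac{22262}{4715} + 6 \sqrt{3} \left(- \frac{1}{43547}\right) = - \frac{22262}{4715} - \frac{6 \sqrt{3}}{43547}$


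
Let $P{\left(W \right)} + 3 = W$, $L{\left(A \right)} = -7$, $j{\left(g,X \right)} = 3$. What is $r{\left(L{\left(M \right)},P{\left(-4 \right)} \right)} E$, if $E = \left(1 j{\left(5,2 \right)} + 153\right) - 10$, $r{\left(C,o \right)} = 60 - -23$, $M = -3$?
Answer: $12118$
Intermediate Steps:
$P{\left(W \right)} = -3 + W$
$r{\left(C,o \right)} = 83$ ($r{\left(C,o \right)} = 60 + 23 = 83$)
$E = 146$ ($E = \left(1 \cdot 3 + 153\right) - 10 = \left(3 + 153\right) - 10 = 156 - 10 = 146$)
$r{\left(L{\left(M \right)},P{\left(-4 \right)} \right)} E = 83 \cdot 146 = 12118$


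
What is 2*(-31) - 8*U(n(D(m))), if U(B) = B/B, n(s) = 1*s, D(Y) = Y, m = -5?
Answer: -70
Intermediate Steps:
n(s) = s
U(B) = 1
2*(-31) - 8*U(n(D(m))) = 2*(-31) - 8*1 = -62 - 8 = -70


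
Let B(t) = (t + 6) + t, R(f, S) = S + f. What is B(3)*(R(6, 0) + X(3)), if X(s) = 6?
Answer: 144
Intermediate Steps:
B(t) = 6 + 2*t (B(t) = (6 + t) + t = 6 + 2*t)
B(3)*(R(6, 0) + X(3)) = (6 + 2*3)*((0 + 6) + 6) = (6 + 6)*(6 + 6) = 12*12 = 144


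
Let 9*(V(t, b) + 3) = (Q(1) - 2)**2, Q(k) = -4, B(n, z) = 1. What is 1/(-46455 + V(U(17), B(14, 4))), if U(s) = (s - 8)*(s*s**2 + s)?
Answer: -1/46454 ≈ -2.1527e-5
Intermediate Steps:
U(s) = (-8 + s)*(s + s**3) (U(s) = (-8 + s)*(s**3 + s) = (-8 + s)*(s + s**3))
V(t, b) = 1 (V(t, b) = -3 + (-4 - 2)**2/9 = -3 + (1/9)*(-6)**2 = -3 + (1/9)*36 = -3 + 4 = 1)
1/(-46455 + V(U(17), B(14, 4))) = 1/(-46455 + 1) = 1/(-46454) = -1/46454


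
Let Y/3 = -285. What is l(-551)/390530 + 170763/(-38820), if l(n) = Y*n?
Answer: -1613325943/505345820 ≈ -3.1925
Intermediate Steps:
Y = -855 (Y = 3*(-285) = -855)
l(n) = -855*n
l(-551)/390530 + 170763/(-38820) = -855*(-551)/390530 + 170763/(-38820) = 471105*(1/390530) + 170763*(-1/38820) = 94221/78106 - 56921/12940 = -1613325943/505345820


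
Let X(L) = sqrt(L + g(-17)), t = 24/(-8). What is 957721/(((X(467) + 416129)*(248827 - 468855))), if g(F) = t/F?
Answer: -6775103194153/647713332961926740 + 18196699*sqrt(374)/647713332961926740 ≈ -1.0459e-5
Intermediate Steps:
t = -3 (t = 24*(-1/8) = -3)
g(F) = -3/F
X(L) = sqrt(3/17 + L) (X(L) = sqrt(L - 3/(-17)) = sqrt(L - 3*(-1/17)) = sqrt(L + 3/17) = sqrt(3/17 + L))
957721/(((X(467) + 416129)*(248827 - 468855))) = 957721/(((sqrt(51 + 289*467)/17 + 416129)*(248827 - 468855))) = 957721/(((sqrt(51 + 134963)/17 + 416129)*(-220028))) = 957721/(((sqrt(135014)/17 + 416129)*(-220028))) = 957721/((((19*sqrt(374))/17 + 416129)*(-220028))) = 957721/(((19*sqrt(374)/17 + 416129)*(-220028))) = 957721/(((416129 + 19*sqrt(374)/17)*(-220028))) = 957721/(-91560031612 - 4180532*sqrt(374)/17)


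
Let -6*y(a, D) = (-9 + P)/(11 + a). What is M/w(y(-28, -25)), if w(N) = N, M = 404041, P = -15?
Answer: -6868697/4 ≈ -1.7172e+6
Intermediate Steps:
y(a, D) = 4/(11 + a) (y(a, D) = -(-9 - 15)/(6*(11 + a)) = -(-4)/(11 + a) = 4/(11 + a))
M/w(y(-28, -25)) = 404041/((4/(11 - 28))) = 404041/((4/(-17))) = 404041/((4*(-1/17))) = 404041/(-4/17) = 404041*(-17/4) = -6868697/4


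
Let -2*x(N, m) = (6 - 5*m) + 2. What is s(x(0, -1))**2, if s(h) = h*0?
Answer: 0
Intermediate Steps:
x(N, m) = -4 + 5*m/2 (x(N, m) = -((6 - 5*m) + 2)/2 = -(8 - 5*m)/2 = -4 + 5*m/2)
s(h) = 0
s(x(0, -1))**2 = 0**2 = 0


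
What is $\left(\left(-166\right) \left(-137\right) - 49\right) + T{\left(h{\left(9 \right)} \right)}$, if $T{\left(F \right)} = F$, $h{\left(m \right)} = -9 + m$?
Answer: $22693$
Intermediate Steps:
$\left(\left(-166\right) \left(-137\right) - 49\right) + T{\left(h{\left(9 \right)} \right)} = \left(\left(-166\right) \left(-137\right) - 49\right) + \left(-9 + 9\right) = \left(22742 - 49\right) + 0 = 22693 + 0 = 22693$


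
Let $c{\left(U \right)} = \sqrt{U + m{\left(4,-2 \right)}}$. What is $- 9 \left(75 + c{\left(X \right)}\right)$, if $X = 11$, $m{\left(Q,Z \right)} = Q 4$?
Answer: $-675 - 27 \sqrt{3} \approx -721.77$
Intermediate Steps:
$m{\left(Q,Z \right)} = 4 Q$
$c{\left(U \right)} = \sqrt{16 + U}$ ($c{\left(U \right)} = \sqrt{U + 4 \cdot 4} = \sqrt{U + 16} = \sqrt{16 + U}$)
$- 9 \left(75 + c{\left(X \right)}\right) = - 9 \left(75 + \sqrt{16 + 11}\right) = - 9 \left(75 + \sqrt{27}\right) = - 9 \left(75 + 3 \sqrt{3}\right) = -675 - 27 \sqrt{3}$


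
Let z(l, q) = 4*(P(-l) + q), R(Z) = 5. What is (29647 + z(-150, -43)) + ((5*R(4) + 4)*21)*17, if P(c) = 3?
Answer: 39840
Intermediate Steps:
z(l, q) = 12 + 4*q (z(l, q) = 4*(3 + q) = 12 + 4*q)
(29647 + z(-150, -43)) + ((5*R(4) + 4)*21)*17 = (29647 + (12 + 4*(-43))) + ((5*5 + 4)*21)*17 = (29647 + (12 - 172)) + ((25 + 4)*21)*17 = (29647 - 160) + (29*21)*17 = 29487 + 609*17 = 29487 + 10353 = 39840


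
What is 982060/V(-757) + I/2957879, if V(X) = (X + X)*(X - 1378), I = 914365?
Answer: 586039893309/956101850081 ≈ 0.61295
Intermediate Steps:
V(X) = 2*X*(-1378 + X) (V(X) = (2*X)*(-1378 + X) = 2*X*(-1378 + X))
982060/V(-757) + I/2957879 = 982060/((2*(-757)*(-1378 - 757))) + 914365/2957879 = 982060/((2*(-757)*(-2135))) + 914365*(1/2957879) = 982060/3232390 + 914365/2957879 = 982060*(1/3232390) + 914365/2957879 = 98206/323239 + 914365/2957879 = 586039893309/956101850081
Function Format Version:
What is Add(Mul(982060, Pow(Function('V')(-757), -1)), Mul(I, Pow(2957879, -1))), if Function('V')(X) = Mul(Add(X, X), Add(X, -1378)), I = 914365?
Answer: Rational(586039893309, 956101850081) ≈ 0.61295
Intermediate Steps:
Function('V')(X) = Mul(2, X, Add(-1378, X)) (Function('V')(X) = Mul(Mul(2, X), Add(-1378, X)) = Mul(2, X, Add(-1378, X)))
Add(Mul(982060, Pow(Function('V')(-757), -1)), Mul(I, Pow(2957879, -1))) = Add(Mul(982060, Pow(Mul(2, -757, Add(-1378, -757)), -1)), Mul(914365, Pow(2957879, -1))) = Add(Mul(982060, Pow(Mul(2, -757, -2135), -1)), Mul(914365, Rational(1, 2957879))) = Add(Mul(982060, Pow(3232390, -1)), Rational(914365, 2957879)) = Add(Mul(982060, Rational(1, 3232390)), Rational(914365, 2957879)) = Add(Rational(98206, 323239), Rational(914365, 2957879)) = Rational(586039893309, 956101850081)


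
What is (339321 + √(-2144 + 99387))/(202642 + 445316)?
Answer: 113107/215986 + √97243/647958 ≈ 0.52416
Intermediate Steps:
(339321 + √(-2144 + 99387))/(202642 + 445316) = (339321 + √97243)/647958 = (339321 + √97243)*(1/647958) = 113107/215986 + √97243/647958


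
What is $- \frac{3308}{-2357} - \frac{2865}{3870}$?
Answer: $\frac{403277}{608106} \approx 0.66317$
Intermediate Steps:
$- \frac{3308}{-2357} - \frac{2865}{3870} = \left(-3308\right) \left(- \frac{1}{2357}\right) - \frac{191}{258} = \frac{3308}{2357} - \frac{191}{258} = \frac{403277}{608106}$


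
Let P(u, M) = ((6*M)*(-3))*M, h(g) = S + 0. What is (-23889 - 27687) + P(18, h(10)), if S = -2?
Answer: -51648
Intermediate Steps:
h(g) = -2 (h(g) = -2 + 0 = -2)
P(u, M) = -18*M² (P(u, M) = (-18*M)*M = -18*M²)
(-23889 - 27687) + P(18, h(10)) = (-23889 - 27687) - 18*(-2)² = -51576 - 18*4 = -51576 - 72 = -51648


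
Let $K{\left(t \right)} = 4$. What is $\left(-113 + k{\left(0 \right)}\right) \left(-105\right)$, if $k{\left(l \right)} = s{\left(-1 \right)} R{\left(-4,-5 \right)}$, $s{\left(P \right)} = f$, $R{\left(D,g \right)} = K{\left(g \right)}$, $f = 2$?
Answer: $11025$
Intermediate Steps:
$R{\left(D,g \right)} = 4$
$s{\left(P \right)} = 2$
$k{\left(l \right)} = 8$ ($k{\left(l \right)} = 2 \cdot 4 = 8$)
$\left(-113 + k{\left(0 \right)}\right) \left(-105\right) = \left(-113 + 8\right) \left(-105\right) = \left(-105\right) \left(-105\right) = 11025$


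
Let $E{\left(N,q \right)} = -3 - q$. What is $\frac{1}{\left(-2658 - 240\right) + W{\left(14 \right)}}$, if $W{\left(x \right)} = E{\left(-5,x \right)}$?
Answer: $- \frac{1}{2915} \approx -0.00034305$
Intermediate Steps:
$W{\left(x \right)} = -3 - x$
$\frac{1}{\left(-2658 - 240\right) + W{\left(14 \right)}} = \frac{1}{\left(-2658 - 240\right) - 17} = \frac{1}{-2898 - 17} = \frac{1}{-2915} = - \frac{1}{2915}$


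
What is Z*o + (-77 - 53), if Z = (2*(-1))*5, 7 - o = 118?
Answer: 980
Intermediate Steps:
o = -111 (o = 7 - 1*118 = 7 - 118 = -111)
Z = -10 (Z = -2*5 = -10)
Z*o + (-77 - 53) = -10*(-111) + (-77 - 53) = 1110 - 130 = 980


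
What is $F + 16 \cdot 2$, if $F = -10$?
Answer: $22$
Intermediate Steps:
$F + 16 \cdot 2 = -10 + 16 \cdot 2 = -10 + 32 = 22$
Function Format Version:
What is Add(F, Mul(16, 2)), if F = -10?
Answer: 22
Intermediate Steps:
Add(F, Mul(16, 2)) = Add(-10, Mul(16, 2)) = Add(-10, 32) = 22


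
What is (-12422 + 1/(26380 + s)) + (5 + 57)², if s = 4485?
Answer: -264759969/30865 ≈ -8578.0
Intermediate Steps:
(-12422 + 1/(26380 + s)) + (5 + 57)² = (-12422 + 1/(26380 + 4485)) + (5 + 57)² = (-12422 + 1/30865) + 62² = (-12422 + 1/30865) + 3844 = -383405029/30865 + 3844 = -264759969/30865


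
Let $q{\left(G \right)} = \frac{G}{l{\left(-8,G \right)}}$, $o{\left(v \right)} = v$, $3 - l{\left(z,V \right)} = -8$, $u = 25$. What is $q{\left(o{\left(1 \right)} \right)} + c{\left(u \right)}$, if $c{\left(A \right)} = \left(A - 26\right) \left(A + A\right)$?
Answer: $- \frac{549}{11} \approx -49.909$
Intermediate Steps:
$l{\left(z,V \right)} = 11$ ($l{\left(z,V \right)} = 3 - -8 = 3 + 8 = 11$)
$c{\left(A \right)} = 2 A \left(-26 + A\right)$ ($c{\left(A \right)} = \left(-26 + A\right) 2 A = 2 A \left(-26 + A\right)$)
$q{\left(G \right)} = \frac{G}{11}$
$q{\left(o{\left(1 \right)} \right)} + c{\left(u \right)} = \frac{1}{11} \cdot 1 + 2 \cdot 25 \left(-26 + 25\right) = \frac{1}{11} + 2 \cdot 25 \left(-1\right) = \frac{1}{11} - 50 = - \frac{549}{11}$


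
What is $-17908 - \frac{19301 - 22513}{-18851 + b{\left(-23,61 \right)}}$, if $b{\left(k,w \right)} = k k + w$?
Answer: $- \frac{327021200}{18261} \approx -17908.0$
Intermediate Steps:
$b{\left(k,w \right)} = w + k^{2}$ ($b{\left(k,w \right)} = k^{2} + w = w + k^{2}$)
$-17908 - \frac{19301 - 22513}{-18851 + b{\left(-23,61 \right)}} = -17908 - \frac{19301 - 22513}{-18851 + \left(61 + \left(-23\right)^{2}\right)} = -17908 - - \frac{3212}{-18851 + \left(61 + 529\right)} = -17908 - - \frac{3212}{-18851 + 590} = -17908 - - \frac{3212}{-18261} = -17908 - \left(-3212\right) \left(- \frac{1}{18261}\right) = -17908 - \frac{3212}{18261} = - \frac{327021200}{18261}$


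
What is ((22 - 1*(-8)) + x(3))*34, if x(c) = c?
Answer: 1122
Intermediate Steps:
((22 - 1*(-8)) + x(3))*34 = ((22 - 1*(-8)) + 3)*34 = ((22 + 8) + 3)*34 = (30 + 3)*34 = 33*34 = 1122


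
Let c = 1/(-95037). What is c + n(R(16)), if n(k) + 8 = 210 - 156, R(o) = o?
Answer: 4371701/95037 ≈ 46.000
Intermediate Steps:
n(k) = 46 (n(k) = -8 + (210 - 156) = -8 + 54 = 46)
c = -1/95037 ≈ -1.0522e-5
c + n(R(16)) = -1/95037 + 46 = 4371701/95037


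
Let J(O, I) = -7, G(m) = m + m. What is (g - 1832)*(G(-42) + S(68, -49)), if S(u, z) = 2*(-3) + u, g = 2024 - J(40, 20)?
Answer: -4378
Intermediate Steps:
G(m) = 2*m
g = 2031 (g = 2024 - 1*(-7) = 2024 + 7 = 2031)
S(u, z) = -6 + u
(g - 1832)*(G(-42) + S(68, -49)) = (2031 - 1832)*(2*(-42) + (-6 + 68)) = 199*(-84 + 62) = 199*(-22) = -4378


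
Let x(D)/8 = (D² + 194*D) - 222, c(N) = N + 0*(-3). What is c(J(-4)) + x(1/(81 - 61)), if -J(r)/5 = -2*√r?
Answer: -84919/50 + 20*I ≈ -1698.4 + 20.0*I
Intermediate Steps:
J(r) = 10*√r (J(r) = -(-10)*√r = 10*√r)
c(N) = N (c(N) = N + 0 = N)
x(D) = -1776 + 8*D² + 1552*D (x(D) = 8*((D² + 194*D) - 222) = 8*(-222 + D² + 194*D) = -1776 + 8*D² + 1552*D)
c(J(-4)) + x(1/(81 - 61)) = 10*√(-4) + (-1776 + 8*(1/(81 - 61))² + 1552/(81 - 61)) = 10*(2*I) + (-1776 + 8*(1/20)² + 1552/20) = 20*I + (-1776 + 8*(1/20)² + 1552*(1/20)) = 20*I + (-1776 + 8*(1/400) + 388/5) = 20*I + (-1776 + 1/50 + 388/5) = 20*I - 84919/50 = -84919/50 + 20*I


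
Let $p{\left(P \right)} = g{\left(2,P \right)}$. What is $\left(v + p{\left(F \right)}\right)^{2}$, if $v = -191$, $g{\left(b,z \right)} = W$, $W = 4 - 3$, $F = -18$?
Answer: $36100$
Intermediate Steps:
$W = 1$ ($W = 4 - 3 = 1$)
$g{\left(b,z \right)} = 1$
$p{\left(P \right)} = 1$
$\left(v + p{\left(F \right)}\right)^{2} = \left(-191 + 1\right)^{2} = \left(-190\right)^{2} = 36100$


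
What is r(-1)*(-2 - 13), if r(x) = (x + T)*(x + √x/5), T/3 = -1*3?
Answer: -150 + 30*I ≈ -150.0 + 30.0*I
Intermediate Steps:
T = -9 (T = 3*(-1*3) = 3*(-3) = -9)
r(x) = (-9 + x)*(x + √x/5) (r(x) = (x - 9)*(x + √x/5) = (-9 + x)*(x + √x/5))
r(-1)*(-2 - 13) = ((-1)² - 9*(-1) - 9*I/5 + (-1)^(3/2)/5)*(-2 - 13) = (1 + 9 - 9*I/5 + (-I)/5)*(-15) = (1 + 9 - 9*I/5 - I/5)*(-15) = (10 - 2*I)*(-15) = -150 + 30*I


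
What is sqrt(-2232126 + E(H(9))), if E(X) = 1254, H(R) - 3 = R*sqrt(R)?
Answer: 14*I*sqrt(11382) ≈ 1493.6*I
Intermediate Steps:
H(R) = 3 + R**(3/2) (H(R) = 3 + R*sqrt(R) = 3 + R**(3/2))
sqrt(-2232126 + E(H(9))) = sqrt(-2232126 + 1254) = sqrt(-2230872) = 14*I*sqrt(11382)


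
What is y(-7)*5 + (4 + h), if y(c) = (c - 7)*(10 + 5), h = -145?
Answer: -1191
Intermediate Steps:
y(c) = -105 + 15*c (y(c) = (-7 + c)*15 = -105 + 15*c)
y(-7)*5 + (4 + h) = (-105 + 15*(-7))*5 + (4 - 145) = (-105 - 105)*5 - 141 = -210*5 - 141 = -1050 - 141 = -1191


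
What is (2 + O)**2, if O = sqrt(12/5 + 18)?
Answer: (10 + sqrt(510))**2/25 ≈ 42.467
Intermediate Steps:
O = sqrt(510)/5 (O = sqrt(12*(1/5) + 18) = sqrt(12/5 + 18) = sqrt(102/5) = sqrt(510)/5 ≈ 4.5166)
(2 + O)**2 = (2 + sqrt(510)/5)**2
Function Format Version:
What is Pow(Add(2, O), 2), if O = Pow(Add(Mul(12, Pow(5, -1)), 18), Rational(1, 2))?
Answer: Mul(Rational(1, 25), Pow(Add(10, Pow(510, Rational(1, 2))), 2)) ≈ 42.467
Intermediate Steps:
O = Mul(Rational(1, 5), Pow(510, Rational(1, 2))) (O = Pow(Add(Mul(12, Rational(1, 5)), 18), Rational(1, 2)) = Pow(Add(Rational(12, 5), 18), Rational(1, 2)) = Pow(Rational(102, 5), Rational(1, 2)) = Mul(Rational(1, 5), Pow(510, Rational(1, 2))) ≈ 4.5166)
Pow(Add(2, O), 2) = Pow(Add(2, Mul(Rational(1, 5), Pow(510, Rational(1, 2)))), 2)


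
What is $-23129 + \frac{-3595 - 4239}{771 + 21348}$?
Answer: $- \frac{511598185}{22119} \approx -23129.0$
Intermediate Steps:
$-23129 + \frac{-3595 - 4239}{771 + 21348} = -23129 - \frac{7834}{22119} = - \frac{511598185}{22119}$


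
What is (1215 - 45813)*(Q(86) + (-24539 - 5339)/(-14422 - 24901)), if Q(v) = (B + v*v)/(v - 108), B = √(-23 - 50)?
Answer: 6470625526008/432553 + 22299*I*√73/11 ≈ 1.4959e+7 + 17320.0*I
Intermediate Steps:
B = I*√73 (B = √(-73) = I*√73 ≈ 8.544*I)
Q(v) = (v² + I*√73)/(-108 + v) (Q(v) = (I*√73 + v*v)/(v - 108) = (I*√73 + v²)/(-108 + v) = (v² + I*√73)/(-108 + v))
(1215 - 45813)*(Q(86) + (-24539 - 5339)/(-14422 - 24901)) = (1215 - 45813)*((86² + I*√73)/(-108 + 86) + (-24539 - 5339)/(-14422 - 24901)) = -44598*((7396 + I*√73)/(-22) - 29878/(-39323)) = -44598*(-(7396 + I*√73)/22 - 29878*(-1/39323)) = -44598*((-3698/11 - I*√73/22) + 29878/39323) = -44598*(-145087796/432553 - I*√73/22) = 6470625526008/432553 + 22299*I*√73/11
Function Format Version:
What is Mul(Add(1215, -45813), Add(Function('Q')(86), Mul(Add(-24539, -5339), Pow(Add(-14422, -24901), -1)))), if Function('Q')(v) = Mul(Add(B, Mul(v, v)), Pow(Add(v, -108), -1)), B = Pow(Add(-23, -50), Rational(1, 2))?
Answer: Add(Rational(6470625526008, 432553), Mul(Rational(22299, 11), I, Pow(73, Rational(1, 2)))) ≈ Add(1.4959e+7, Mul(17320., I))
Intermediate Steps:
B = Mul(I, Pow(73, Rational(1, 2))) (B = Pow(-73, Rational(1, 2)) = Mul(I, Pow(73, Rational(1, 2))) ≈ Mul(8.5440, I))
Function('Q')(v) = Mul(Pow(Add(-108, v), -1), Add(Pow(v, 2), Mul(I, Pow(73, Rational(1, 2))))) (Function('Q')(v) = Mul(Add(Mul(I, Pow(73, Rational(1, 2))), Mul(v, v)), Pow(Add(v, -108), -1)) = Mul(Add(Mul(I, Pow(73, Rational(1, 2))), Pow(v, 2)), Pow(Add(-108, v), -1)) = Mul(Add(Pow(v, 2), Mul(I, Pow(73, Rational(1, 2)))), Pow(Add(-108, v), -1)) = Mul(Pow(Add(-108, v), -1), Add(Pow(v, 2), Mul(I, Pow(73, Rational(1, 2))))))
Mul(Add(1215, -45813), Add(Function('Q')(86), Mul(Add(-24539, -5339), Pow(Add(-14422, -24901), -1)))) = Mul(Add(1215, -45813), Add(Mul(Pow(Add(-108, 86), -1), Add(Pow(86, 2), Mul(I, Pow(73, Rational(1, 2))))), Mul(Add(-24539, -5339), Pow(Add(-14422, -24901), -1)))) = Mul(-44598, Add(Mul(Pow(-22, -1), Add(7396, Mul(I, Pow(73, Rational(1, 2))))), Mul(-29878, Pow(-39323, -1)))) = Mul(-44598, Add(Mul(Rational(-1, 22), Add(7396, Mul(I, Pow(73, Rational(1, 2))))), Mul(-29878, Rational(-1, 39323)))) = Mul(-44598, Add(Add(Rational(-3698, 11), Mul(Rational(-1, 22), I, Pow(73, Rational(1, 2)))), Rational(29878, 39323))) = Mul(-44598, Add(Rational(-145087796, 432553), Mul(Rational(-1, 22), I, Pow(73, Rational(1, 2))))) = Add(Rational(6470625526008, 432553), Mul(Rational(22299, 11), I, Pow(73, Rational(1, 2))))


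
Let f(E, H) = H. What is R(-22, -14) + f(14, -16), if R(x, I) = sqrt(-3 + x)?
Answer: -16 + 5*I ≈ -16.0 + 5.0*I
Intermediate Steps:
R(-22, -14) + f(14, -16) = sqrt(-3 - 22) - 16 = sqrt(-25) - 16 = 5*I - 16 = -16 + 5*I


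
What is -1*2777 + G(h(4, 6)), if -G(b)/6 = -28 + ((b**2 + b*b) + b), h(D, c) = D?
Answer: -2825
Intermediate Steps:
G(b) = 168 - 12*b**2 - 6*b (G(b) = -6*(-28 + ((b**2 + b*b) + b)) = -6*(-28 + ((b**2 + b**2) + b)) = -6*(-28 + (2*b**2 + b)) = -6*(-28 + (b + 2*b**2)) = -6*(-28 + b + 2*b**2) = 168 - 12*b**2 - 6*b)
-1*2777 + G(h(4, 6)) = -1*2777 + (168 - 12*4**2 - 6*4) = -2777 + (168 - 12*16 - 24) = -2777 + (168 - 192 - 24) = -2777 - 48 = -2825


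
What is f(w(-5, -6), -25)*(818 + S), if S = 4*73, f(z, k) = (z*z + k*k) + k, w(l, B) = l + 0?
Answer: 693750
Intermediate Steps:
w(l, B) = l
f(z, k) = k + k**2 + z**2 (f(z, k) = (z**2 + k**2) + k = (k**2 + z**2) + k = k + k**2 + z**2)
S = 292
f(w(-5, -6), -25)*(818 + S) = (-25 + (-25)**2 + (-5)**2)*(818 + 292) = (-25 + 625 + 25)*1110 = 625*1110 = 693750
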